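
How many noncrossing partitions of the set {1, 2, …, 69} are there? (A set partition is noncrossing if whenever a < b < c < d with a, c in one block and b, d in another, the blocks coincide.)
C_69 = 337485502510215975556783793455058624700

These noncrossing partitions are counted by the Catalan number C_n = (1/(n + 1)) · C(2n, n). For n = 69: C_69 = (1/70) · C(138, 69) = 23623985175715118288974865541854103729000/70 = 337485502510215975556783793455058624700.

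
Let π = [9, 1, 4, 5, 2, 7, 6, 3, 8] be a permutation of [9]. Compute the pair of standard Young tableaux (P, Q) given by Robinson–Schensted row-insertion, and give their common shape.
P = [1, 2, 3, 6, 8] / [4, 5] / [7] / [9];  Q = [1, 3, 4, 6, 9] / [2, 7] / [5] / [8];  common shape = (5, 2, 1, 1)

Row-insert the values π_1, π_2, … into P one at a time, bumping the leftmost entry strictly greater than the inserted value down to the next row. The recording tableau Q records, in position (i, j), the step at which that cell was added to P.
  Insert 9 (step 1): P = [9];  Q = [1]
  Insert 1 (step 2): P = [1] / [9];  Q = [1] / [2]
  Insert 4 (step 3): P = [1, 4] / [9];  Q = [1, 3] / [2]
  Insert 5 (step 4): P = [1, 4, 5] / [9];  Q = [1, 3, 4] / [2]
  Insert 2 (step 5): P = [1, 2, 5] / [4] / [9];  Q = [1, 3, 4] / [2] / [5]
  Insert 7 (step 6): P = [1, 2, 5, 7] / [4] / [9];  Q = [1, 3, 4, 6] / [2] / [5]
  Insert 6 (step 7): P = [1, 2, 5, 6] / [4, 7] / [9];  Q = [1, 3, 4, 6] / [2, 7] / [5]
  Insert 3 (step 8): P = [1, 2, 3, 6] / [4, 5] / [7] / [9];  Q = [1, 3, 4, 6] / [2, 7] / [5] / [8]
  Insert 8 (step 9): P = [1, 2, 3, 6, 8] / [4, 5] / [7] / [9];  Q = [1, 3, 4, 6, 9] / [2, 7] / [5] / [8]
Final shape: (5, 2, 1, 1).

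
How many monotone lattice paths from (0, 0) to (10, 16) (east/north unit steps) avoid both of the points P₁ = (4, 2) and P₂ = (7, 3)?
Number of paths = 4696735

Inclusion–exclusion. Total paths: C(26, 10) = 5311735. Through P₁: C(6, 4)·C(20, 6) = 581400. Through P₂: C(10, 7)·C(16, 3) = 67200. Since P₁ is strictly southwest of P₂, a monotone path through both must visit P₁ then P₂; paths through both = C(6, 4)·C(4, 3)·C(16, 3) = 33600. Avoid both = 5311735 − 581400 − 67200 + 33600 = 4696735.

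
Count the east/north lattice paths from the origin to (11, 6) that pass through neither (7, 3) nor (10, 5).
Number of paths = 4570

Inclusion–exclusion. Total paths: C(17, 11) = 12376. Through P₁: C(10, 7)·C(7, 4) = 4200. Through P₂: C(15, 10)·C(2, 1) = 6006. Since P₁ is strictly southwest of P₂, a monotone path through both must visit P₁ then P₂; paths through both = C(10, 7)·C(5, 3)·C(2, 1) = 2400. Avoid both = 12376 − 4200 − 6006 + 2400 = 4570.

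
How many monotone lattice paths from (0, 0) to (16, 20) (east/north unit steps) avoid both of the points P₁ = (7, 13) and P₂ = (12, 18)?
Number of paths = 5416670535

Inclusion–exclusion. Total paths: C(36, 16) = 7307872110. Through P₁: C(20, 7)·C(16, 9) = 886828800. Through P₂: C(30, 12)·C(6, 4) = 1297398375. Since P₁ is strictly southwest of P₂, a monotone path through both must visit P₁ then P₂; paths through both = C(20, 7)·C(10, 5)·C(6, 4) = 293025600. Avoid both = 7307872110 − 886828800 − 1297398375 + 293025600 = 5416670535.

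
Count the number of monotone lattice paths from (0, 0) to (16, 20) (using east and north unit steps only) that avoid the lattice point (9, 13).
Number of paths = 5600726670

Total paths from (0, 0) to (16, 20): C(36, 16) = 7307872110. Paths through (9, 13): (paths (0, 0) → (9, 13)) × (paths (9, 13) → (16, 20)) = C(22, 9) · C(14, 7) = 497420 · 3432 = 1707145440. Avoidance count = 7307872110 − 1707145440 = 5600726670.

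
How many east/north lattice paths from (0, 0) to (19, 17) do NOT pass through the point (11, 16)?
Number of paths = 8480155545

Total paths from (0, 0) to (19, 17): C(36, 19) = 8597496600. Paths through (11, 16): (paths (0, 0) → (11, 16)) × (paths (11, 16) → (19, 17)) = C(27, 11) · C(9, 8) = 13037895 · 9 = 117341055. Avoidance count = 8597496600 − 117341055 = 8480155545.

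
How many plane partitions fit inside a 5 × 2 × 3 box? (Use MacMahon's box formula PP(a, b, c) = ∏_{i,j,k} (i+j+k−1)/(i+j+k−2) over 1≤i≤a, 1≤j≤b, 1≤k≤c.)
PP(5, 2, 3) = 1176

Evaluate the triple product over i = 1..5, j = 1..2, k = 1..3. The factors are (2/1) · (3/2) · (4/3) · (3/2) · (4/3) · (5/4) · (3/2) · (4/3) · … (30 factors total). The numerators and denominators telescope so the product is an integer; carrying out the multiplication exactly gives PP(5, 2, 3) = 1176.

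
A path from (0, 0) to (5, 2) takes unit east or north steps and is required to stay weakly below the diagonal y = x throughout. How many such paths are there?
Number of paths = 14

By the reflection principle (André's argument), the number of monotone paths to (5, 2) with n ≤ m that never go above y = x is C(7, 5) − C(7, 6) = 21 − 7 = 14.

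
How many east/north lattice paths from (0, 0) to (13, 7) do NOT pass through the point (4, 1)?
Number of paths = 52495

Total paths from (0, 0) to (13, 7): C(20, 13) = 77520. Paths through (4, 1): (paths (0, 0) → (4, 1)) × (paths (4, 1) → (13, 7)) = C(5, 4) · C(15, 9) = 5 · 5005 = 25025. Avoidance count = 77520 − 25025 = 52495.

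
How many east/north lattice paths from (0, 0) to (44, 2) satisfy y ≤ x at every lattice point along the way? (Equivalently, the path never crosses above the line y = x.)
Number of paths = 989

By the reflection principle (André's argument), the number of monotone paths to (44, 2) with n ≤ m that never go above y = x is C(46, 44) − C(46, 45) = 1035 − 46 = 989.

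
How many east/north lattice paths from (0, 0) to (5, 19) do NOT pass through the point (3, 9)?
Number of paths = 27984

Total paths from (0, 0) to (5, 19): C(24, 5) = 42504. Paths through (3, 9): (paths (0, 0) → (3, 9)) × (paths (3, 9) → (5, 19)) = C(12, 3) · C(12, 2) = 220 · 66 = 14520. Avoidance count = 42504 − 14520 = 27984.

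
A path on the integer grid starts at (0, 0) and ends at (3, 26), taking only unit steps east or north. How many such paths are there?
Number of paths = 3654

A monotone lattice path from (0, 0) to (3, 26) consists of 3 east steps and 26 north steps in some order, so it is determined by which 3 of the 29 steps are east. The count is C(29, 3) = 3654.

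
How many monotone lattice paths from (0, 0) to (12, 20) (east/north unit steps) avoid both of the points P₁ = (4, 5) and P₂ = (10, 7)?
Number of paths = 162341676

Inclusion–exclusion. Total paths: C(32, 12) = 225792840. Through P₁: C(9, 4)·C(23, 8) = 61779564. Through P₂: C(17, 10)·C(15, 2) = 2042040. Since P₁ is strictly southwest of P₂, a monotone path through both must visit P₁ then P₂; paths through both = C(9, 4)·C(8, 6)·C(15, 2) = 370440. Avoid both = 225792840 − 61779564 − 2042040 + 370440 = 162341676.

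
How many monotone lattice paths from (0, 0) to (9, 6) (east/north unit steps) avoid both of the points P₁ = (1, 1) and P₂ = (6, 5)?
Number of paths = 1591

Inclusion–exclusion. Total paths: C(15, 9) = 5005. Through P₁: C(2, 1)·C(13, 8) = 2574. Through P₂: C(11, 6)·C(4, 3) = 1848. Since P₁ is strictly southwest of P₂, a monotone path through both must visit P₁ then P₂; paths through both = C(2, 1)·C(9, 5)·C(4, 3) = 1008. Avoid both = 5005 − 2574 − 1848 + 1008 = 1591.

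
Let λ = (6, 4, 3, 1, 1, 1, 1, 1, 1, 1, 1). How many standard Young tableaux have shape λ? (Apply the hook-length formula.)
# SYT of shape (6, 4, 3, 1, 1, 1, 1, 1, 1, 1, 1) = 68677875

Hook-length formula: f^λ = n! / Π hook(c), product over all cells c of the Young diagram. For λ = (6, 4, 3, 1, 1, 1, 1, 1, 1, 1, 1), n = 21 boxes. Hook lengths by row (left-to-right, top-to-bottom): [16, 7, 6, 4, 2, 1]; [13, 4, 3, 1]; [11, 2, 1]; [8]; [7]; [6]; [5]; [4]; [3]; [2]; [1]. Product of hooks = 743921418240. So f^λ = 21! / 743921418240 = 51090942171709440000 / 743921418240 = 68677875.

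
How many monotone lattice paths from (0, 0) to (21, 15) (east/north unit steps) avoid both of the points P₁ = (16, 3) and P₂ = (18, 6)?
Number of paths = 5534427068

Inclusion–exclusion. Total paths: C(36, 21) = 5567902560. Through P₁: C(19, 16)·C(17, 5) = 5996172. Through P₂: C(24, 18)·C(12, 3) = 29611120. Since P₁ is strictly southwest of P₂, a monotone path through both must visit P₁ then P₂; paths through both = C(19, 16)·C(5, 2)·C(12, 3) = 2131800. Avoid both = 5567902560 − 5996172 − 29611120 + 2131800 = 5534427068.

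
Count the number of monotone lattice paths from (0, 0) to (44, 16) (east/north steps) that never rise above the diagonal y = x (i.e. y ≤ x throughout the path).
Number of paths = 96414286661805

By the reflection principle (André's argument), the number of monotone paths to (44, 16) with n ≤ m that never go above y = x is C(60, 44) − C(60, 45) = 149608375854525 − 53194089192720 = 96414286661805.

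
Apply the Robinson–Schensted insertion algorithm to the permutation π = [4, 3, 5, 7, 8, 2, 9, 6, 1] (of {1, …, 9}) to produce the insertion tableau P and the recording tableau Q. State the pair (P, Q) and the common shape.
P = [1, 5, 6, 8, 9] / [2, 7] / [3] / [4];  Q = [1, 3, 4, 5, 7] / [2, 8] / [6] / [9];  common shape = (5, 2, 1, 1)

Row-insert the values π_1, π_2, … into P one at a time, bumping the leftmost entry strictly greater than the inserted value down to the next row. The recording tableau Q records, in position (i, j), the step at which that cell was added to P.
  Insert 4 (step 1): P = [4];  Q = [1]
  Insert 3 (step 2): P = [3] / [4];  Q = [1] / [2]
  Insert 5 (step 3): P = [3, 5] / [4];  Q = [1, 3] / [2]
  Insert 7 (step 4): P = [3, 5, 7] / [4];  Q = [1, 3, 4] / [2]
  Insert 8 (step 5): P = [3, 5, 7, 8] / [4];  Q = [1, 3, 4, 5] / [2]
  Insert 2 (step 6): P = [2, 5, 7, 8] / [3] / [4];  Q = [1, 3, 4, 5] / [2] / [6]
  Insert 9 (step 7): P = [2, 5, 7, 8, 9] / [3] / [4];  Q = [1, 3, 4, 5, 7] / [2] / [6]
  Insert 6 (step 8): P = [2, 5, 6, 8, 9] / [3, 7] / [4];  Q = [1, 3, 4, 5, 7] / [2, 8] / [6]
  Insert 1 (step 9): P = [1, 5, 6, 8, 9] / [2, 7] / [3] / [4];  Q = [1, 3, 4, 5, 7] / [2, 8] / [6] / [9]
Final shape: (5, 2, 1, 1).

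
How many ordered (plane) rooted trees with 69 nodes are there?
C_68 = 86218923998960285726185640663701108500

These ordered rooted trees are counted by the Catalan number C_n = (1/(n + 1)) · C(2n, n). For n = 68: C_68 = (1/69) · C(136, 68) = 5949105755928259715106809205795376486500/69 = 86218923998960285726185640663701108500.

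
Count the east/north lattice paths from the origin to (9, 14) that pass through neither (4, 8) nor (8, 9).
Number of paths = 457490

Inclusion–exclusion. Total paths: C(23, 9) = 817190. Through P₁: C(12, 4)·C(11, 5) = 228690. Through P₂: C(17, 8)·C(6, 1) = 145860. Since P₁ is strictly southwest of P₂, a monotone path through both must visit P₁ then P₂; paths through both = C(12, 4)·C(5, 4)·C(6, 1) = 14850. Avoid both = 817190 − 228690 − 145860 + 14850 = 457490.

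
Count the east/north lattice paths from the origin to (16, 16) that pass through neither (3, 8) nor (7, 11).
Number of paths = 515354442

Inclusion–exclusion. Total paths: C(32, 16) = 601080390. Through P₁: C(11, 3)·C(21, 13) = 33575850. Through P₂: C(18, 7)·C(14, 9) = 63711648. Since P₁ is strictly southwest of P₂, a monotone path through both must visit P₁ then P₂; paths through both = C(11, 3)·C(7, 4)·C(14, 9) = 11561550. Avoid both = 601080390 − 33575850 − 63711648 + 11561550 = 515354442.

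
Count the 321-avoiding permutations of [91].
C_91 = 3935312233584004685417853572763349509774031680023800

These 321-avoiding permutations are counted by the Catalan number C_n = (1/(n + 1)) · C(2n, n). For n = 91: C_91 = (1/92) · C(182, 91) = 362048725489728431058442528694228154899210914562189600/92 = 3935312233584004685417853572763349509774031680023800.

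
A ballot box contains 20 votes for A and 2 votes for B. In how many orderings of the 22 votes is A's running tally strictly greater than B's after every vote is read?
Strict-lead orderings = 189

Total orderings of the 22 votes with 20 for A: C(22, 20) = 231. By the Bertrand ballot formula (Cycle Lemma / reflection principle), the number of orderings in which A is strictly ahead of B throughout is (p − q)/(p + q) · C(p + q, p) = (20 − 2)/(20 + 2) · 231 = 189.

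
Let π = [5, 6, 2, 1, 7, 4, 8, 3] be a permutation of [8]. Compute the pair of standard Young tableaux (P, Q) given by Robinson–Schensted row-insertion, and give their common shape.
P = [1, 3, 7, 8] / [2, 4] / [5, 6];  Q = [1, 2, 5, 7] / [3, 6] / [4, 8];  common shape = (4, 2, 2)

Row-insert the values π_1, π_2, … into P one at a time, bumping the leftmost entry strictly greater than the inserted value down to the next row. The recording tableau Q records, in position (i, j), the step at which that cell was added to P.
  Insert 5 (step 1): P = [5];  Q = [1]
  Insert 6 (step 2): P = [5, 6];  Q = [1, 2]
  Insert 2 (step 3): P = [2, 6] / [5];  Q = [1, 2] / [3]
  Insert 1 (step 4): P = [1, 6] / [2] / [5];  Q = [1, 2] / [3] / [4]
  Insert 7 (step 5): P = [1, 6, 7] / [2] / [5];  Q = [1, 2, 5] / [3] / [4]
  Insert 4 (step 6): P = [1, 4, 7] / [2, 6] / [5];  Q = [1, 2, 5] / [3, 6] / [4]
  Insert 8 (step 7): P = [1, 4, 7, 8] / [2, 6] / [5];  Q = [1, 2, 5, 7] / [3, 6] / [4]
  Insert 3 (step 8): P = [1, 3, 7, 8] / [2, 4] / [5, 6];  Q = [1, 2, 5, 7] / [3, 6] / [4, 8]
Final shape: (4, 2, 2).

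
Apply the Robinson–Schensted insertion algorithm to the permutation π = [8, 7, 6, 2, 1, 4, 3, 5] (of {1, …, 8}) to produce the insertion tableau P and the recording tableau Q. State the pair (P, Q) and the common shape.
P = [1, 3, 5] / [2, 4] / [6] / [7] / [8];  Q = [1, 6, 8] / [2, 7] / [3] / [4] / [5];  common shape = (3, 2, 1, 1, 1)

Row-insert the values π_1, π_2, … into P one at a time, bumping the leftmost entry strictly greater than the inserted value down to the next row. The recording tableau Q records, in position (i, j), the step at which that cell was added to P.
  Insert 8 (step 1): P = [8];  Q = [1]
  Insert 7 (step 2): P = [7] / [8];  Q = [1] / [2]
  Insert 6 (step 3): P = [6] / [7] / [8];  Q = [1] / [2] / [3]
  Insert 2 (step 4): P = [2] / [6] / [7] / [8];  Q = [1] / [2] / [3] / [4]
  Insert 1 (step 5): P = [1] / [2] / [6] / [7] / [8];  Q = [1] / [2] / [3] / [4] / [5]
  Insert 4 (step 6): P = [1, 4] / [2] / [6] / [7] / [8];  Q = [1, 6] / [2] / [3] / [4] / [5]
  Insert 3 (step 7): P = [1, 3] / [2, 4] / [6] / [7] / [8];  Q = [1, 6] / [2, 7] / [3] / [4] / [5]
  Insert 5 (step 8): P = [1, 3, 5] / [2, 4] / [6] / [7] / [8];  Q = [1, 6, 8] / [2, 7] / [3] / [4] / [5]
Final shape: (3, 2, 1, 1, 1).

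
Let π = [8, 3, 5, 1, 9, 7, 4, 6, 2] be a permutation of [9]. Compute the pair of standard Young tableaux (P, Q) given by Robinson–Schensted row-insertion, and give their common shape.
P = [1, 2, 6] / [3, 4, 7] / [5, 9] / [8];  Q = [1, 3, 5] / [2, 6, 8] / [4, 7] / [9];  common shape = (3, 3, 2, 1)

Row-insert the values π_1, π_2, … into P one at a time, bumping the leftmost entry strictly greater than the inserted value down to the next row. The recording tableau Q records, in position (i, j), the step at which that cell was added to P.
  Insert 8 (step 1): P = [8];  Q = [1]
  Insert 3 (step 2): P = [3] / [8];  Q = [1] / [2]
  Insert 5 (step 3): P = [3, 5] / [8];  Q = [1, 3] / [2]
  Insert 1 (step 4): P = [1, 5] / [3] / [8];  Q = [1, 3] / [2] / [4]
  Insert 9 (step 5): P = [1, 5, 9] / [3] / [8];  Q = [1, 3, 5] / [2] / [4]
  Insert 7 (step 6): P = [1, 5, 7] / [3, 9] / [8];  Q = [1, 3, 5] / [2, 6] / [4]
  Insert 4 (step 7): P = [1, 4, 7] / [3, 5] / [8, 9];  Q = [1, 3, 5] / [2, 6] / [4, 7]
  Insert 6 (step 8): P = [1, 4, 6] / [3, 5, 7] / [8, 9];  Q = [1, 3, 5] / [2, 6, 8] / [4, 7]
  Insert 2 (step 9): P = [1, 2, 6] / [3, 4, 7] / [5, 9] / [8];  Q = [1, 3, 5] / [2, 6, 8] / [4, 7] / [9]
Final shape: (3, 3, 2, 1).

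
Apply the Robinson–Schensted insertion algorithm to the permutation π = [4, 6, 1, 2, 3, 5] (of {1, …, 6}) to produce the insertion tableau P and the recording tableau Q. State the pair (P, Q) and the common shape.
P = [1, 2, 3, 5] / [4, 6];  Q = [1, 2, 5, 6] / [3, 4];  common shape = (4, 2)

Row-insert the values π_1, π_2, … into P one at a time, bumping the leftmost entry strictly greater than the inserted value down to the next row. The recording tableau Q records, in position (i, j), the step at which that cell was added to P.
  Insert 4 (step 1): P = [4];  Q = [1]
  Insert 6 (step 2): P = [4, 6];  Q = [1, 2]
  Insert 1 (step 3): P = [1, 6] / [4];  Q = [1, 2] / [3]
  Insert 2 (step 4): P = [1, 2] / [4, 6];  Q = [1, 2] / [3, 4]
  Insert 3 (step 5): P = [1, 2, 3] / [4, 6];  Q = [1, 2, 5] / [3, 4]
  Insert 5 (step 6): P = [1, 2, 3, 5] / [4, 6];  Q = [1, 2, 5, 6] / [3, 4]
Final shape: (4, 2).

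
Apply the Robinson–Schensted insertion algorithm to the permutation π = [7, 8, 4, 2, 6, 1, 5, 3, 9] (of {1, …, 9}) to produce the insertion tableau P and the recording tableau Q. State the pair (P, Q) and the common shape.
P = [1, 3, 9] / [2, 5] / [4, 6] / [7, 8];  Q = [1, 2, 9] / [3, 5] / [4, 7] / [6, 8];  common shape = (3, 2, 2, 2)

Row-insert the values π_1, π_2, … into P one at a time, bumping the leftmost entry strictly greater than the inserted value down to the next row. The recording tableau Q records, in position (i, j), the step at which that cell was added to P.
  Insert 7 (step 1): P = [7];  Q = [1]
  Insert 8 (step 2): P = [7, 8];  Q = [1, 2]
  Insert 4 (step 3): P = [4, 8] / [7];  Q = [1, 2] / [3]
  Insert 2 (step 4): P = [2, 8] / [4] / [7];  Q = [1, 2] / [3] / [4]
  Insert 6 (step 5): P = [2, 6] / [4, 8] / [7];  Q = [1, 2] / [3, 5] / [4]
  Insert 1 (step 6): P = [1, 6] / [2, 8] / [4] / [7];  Q = [1, 2] / [3, 5] / [4] / [6]
  Insert 5 (step 7): P = [1, 5] / [2, 6] / [4, 8] / [7];  Q = [1, 2] / [3, 5] / [4, 7] / [6]
  Insert 3 (step 8): P = [1, 3] / [2, 5] / [4, 6] / [7, 8];  Q = [1, 2] / [3, 5] / [4, 7] / [6, 8]
  Insert 9 (step 9): P = [1, 3, 9] / [2, 5] / [4, 6] / [7, 8];  Q = [1, 2, 9] / [3, 5] / [4, 7] / [6, 8]
Final shape: (3, 2, 2, 2).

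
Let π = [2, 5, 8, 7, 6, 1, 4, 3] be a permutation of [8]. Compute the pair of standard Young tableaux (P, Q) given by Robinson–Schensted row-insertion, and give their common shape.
P = [1, 3, 6] / [2, 4] / [5] / [7] / [8];  Q = [1, 2, 3] / [4, 7] / [5] / [6] / [8];  common shape = (3, 2, 1, 1, 1)

Row-insert the values π_1, π_2, … into P one at a time, bumping the leftmost entry strictly greater than the inserted value down to the next row. The recording tableau Q records, in position (i, j), the step at which that cell was added to P.
  Insert 2 (step 1): P = [2];  Q = [1]
  Insert 5 (step 2): P = [2, 5];  Q = [1, 2]
  Insert 8 (step 3): P = [2, 5, 8];  Q = [1, 2, 3]
  Insert 7 (step 4): P = [2, 5, 7] / [8];  Q = [1, 2, 3] / [4]
  Insert 6 (step 5): P = [2, 5, 6] / [7] / [8];  Q = [1, 2, 3] / [4] / [5]
  Insert 1 (step 6): P = [1, 5, 6] / [2] / [7] / [8];  Q = [1, 2, 3] / [4] / [5] / [6]
  Insert 4 (step 7): P = [1, 4, 6] / [2, 5] / [7] / [8];  Q = [1, 2, 3] / [4, 7] / [5] / [6]
  Insert 3 (step 8): P = [1, 3, 6] / [2, 4] / [5] / [7] / [8];  Q = [1, 2, 3] / [4, 7] / [5] / [6] / [8]
Final shape: (3, 2, 1, 1, 1).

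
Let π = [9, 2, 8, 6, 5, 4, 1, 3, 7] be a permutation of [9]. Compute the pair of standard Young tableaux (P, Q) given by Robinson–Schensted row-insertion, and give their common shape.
P = [1, 3, 7] / [2, 4] / [5] / [6] / [8] / [9];  Q = [1, 3, 9] / [2, 8] / [4] / [5] / [6] / [7];  common shape = (3, 2, 1, 1, 1, 1)

Row-insert the values π_1, π_2, … into P one at a time, bumping the leftmost entry strictly greater than the inserted value down to the next row. The recording tableau Q records, in position (i, j), the step at which that cell was added to P.
  Insert 9 (step 1): P = [9];  Q = [1]
  Insert 2 (step 2): P = [2] / [9];  Q = [1] / [2]
  Insert 8 (step 3): P = [2, 8] / [9];  Q = [1, 3] / [2]
  Insert 6 (step 4): P = [2, 6] / [8] / [9];  Q = [1, 3] / [2] / [4]
  Insert 5 (step 5): P = [2, 5] / [6] / [8] / [9];  Q = [1, 3] / [2] / [4] / [5]
  Insert 4 (step 6): P = [2, 4] / [5] / [6] / [8] / [9];  Q = [1, 3] / [2] / [4] / [5] / [6]
  Insert 1 (step 7): P = [1, 4] / [2] / [5] / [6] / [8] / [9];  Q = [1, 3] / [2] / [4] / [5] / [6] / [7]
  Insert 3 (step 8): P = [1, 3] / [2, 4] / [5] / [6] / [8] / [9];  Q = [1, 3] / [2, 8] / [4] / [5] / [6] / [7]
  Insert 7 (step 9): P = [1, 3, 7] / [2, 4] / [5] / [6] / [8] / [9];  Q = [1, 3, 9] / [2, 8] / [4] / [5] / [6] / [7]
Final shape: (3, 2, 1, 1, 1, 1).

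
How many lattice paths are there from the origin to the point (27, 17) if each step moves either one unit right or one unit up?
Number of paths = 686353797976

A monotone lattice path from (0, 0) to (27, 17) consists of 27 east steps and 17 north steps in some order, so it is determined by which 27 of the 44 steps are east. The count is C(44, 27) = 686353797976.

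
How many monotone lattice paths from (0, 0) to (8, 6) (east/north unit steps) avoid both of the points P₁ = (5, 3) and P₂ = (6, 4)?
Number of paths = 1295

Inclusion–exclusion. Total paths: C(14, 8) = 3003. Through P₁: C(8, 5)·C(6, 3) = 1120. Through P₂: C(10, 6)·C(4, 2) = 1260. Since P₁ is strictly southwest of P₂, a monotone path through both must visit P₁ then P₂; paths through both = C(8, 5)·C(2, 1)·C(4, 2) = 672. Avoid both = 3003 − 1120 − 1260 + 672 = 1295.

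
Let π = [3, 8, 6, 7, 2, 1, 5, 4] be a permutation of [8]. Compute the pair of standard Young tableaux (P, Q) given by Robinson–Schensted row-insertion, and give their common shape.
P = [1, 4, 7] / [2, 5] / [3, 6] / [8];  Q = [1, 2, 4] / [3, 7] / [5, 8] / [6];  common shape = (3, 2, 2, 1)

Row-insert the values π_1, π_2, … into P one at a time, bumping the leftmost entry strictly greater than the inserted value down to the next row. The recording tableau Q records, in position (i, j), the step at which that cell was added to P.
  Insert 3 (step 1): P = [3];  Q = [1]
  Insert 8 (step 2): P = [3, 8];  Q = [1, 2]
  Insert 6 (step 3): P = [3, 6] / [8];  Q = [1, 2] / [3]
  Insert 7 (step 4): P = [3, 6, 7] / [8];  Q = [1, 2, 4] / [3]
  Insert 2 (step 5): P = [2, 6, 7] / [3] / [8];  Q = [1, 2, 4] / [3] / [5]
  Insert 1 (step 6): P = [1, 6, 7] / [2] / [3] / [8];  Q = [1, 2, 4] / [3] / [5] / [6]
  Insert 5 (step 7): P = [1, 5, 7] / [2, 6] / [3] / [8];  Q = [1, 2, 4] / [3, 7] / [5] / [6]
  Insert 4 (step 8): P = [1, 4, 7] / [2, 5] / [3, 6] / [8];  Q = [1, 2, 4] / [3, 7] / [5, 8] / [6]
Final shape: (3, 2, 2, 1).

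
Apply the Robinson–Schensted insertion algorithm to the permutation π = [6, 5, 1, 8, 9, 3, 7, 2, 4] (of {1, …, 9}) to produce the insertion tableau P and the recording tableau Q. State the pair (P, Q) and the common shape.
P = [1, 2, 4] / [3, 7, 9] / [5, 8] / [6];  Q = [1, 4, 5] / [2, 6, 7] / [3, 9] / [8];  common shape = (3, 3, 2, 1)

Row-insert the values π_1, π_2, … into P one at a time, bumping the leftmost entry strictly greater than the inserted value down to the next row. The recording tableau Q records, in position (i, j), the step at which that cell was added to P.
  Insert 6 (step 1): P = [6];  Q = [1]
  Insert 5 (step 2): P = [5] / [6];  Q = [1] / [2]
  Insert 1 (step 3): P = [1] / [5] / [6];  Q = [1] / [2] / [3]
  Insert 8 (step 4): P = [1, 8] / [5] / [6];  Q = [1, 4] / [2] / [3]
  Insert 9 (step 5): P = [1, 8, 9] / [5] / [6];  Q = [1, 4, 5] / [2] / [3]
  Insert 3 (step 6): P = [1, 3, 9] / [5, 8] / [6];  Q = [1, 4, 5] / [2, 6] / [3]
  Insert 7 (step 7): P = [1, 3, 7] / [5, 8, 9] / [6];  Q = [1, 4, 5] / [2, 6, 7] / [3]
  Insert 2 (step 8): P = [1, 2, 7] / [3, 8, 9] / [5] / [6];  Q = [1, 4, 5] / [2, 6, 7] / [3] / [8]
  Insert 4 (step 9): P = [1, 2, 4] / [3, 7, 9] / [5, 8] / [6];  Q = [1, 4, 5] / [2, 6, 7] / [3, 9] / [8]
Final shape: (3, 3, 2, 1).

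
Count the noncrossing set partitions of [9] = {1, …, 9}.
C_9 = 4862

These noncrossing partitions are counted by the Catalan number C_n = (1/(n + 1)) · C(2n, n). For n = 9: C_9 = (1/10) · C(18, 9) = 48620/10 = 4862.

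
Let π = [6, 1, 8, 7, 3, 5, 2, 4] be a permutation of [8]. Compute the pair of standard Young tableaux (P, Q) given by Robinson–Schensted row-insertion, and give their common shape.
P = [1, 2, 4] / [3, 5] / [6, 7] / [8];  Q = [1, 3, 6] / [2, 4] / [5, 8] / [7];  common shape = (3, 2, 2, 1)

Row-insert the values π_1, π_2, … into P one at a time, bumping the leftmost entry strictly greater than the inserted value down to the next row. The recording tableau Q records, in position (i, j), the step at which that cell was added to P.
  Insert 6 (step 1): P = [6];  Q = [1]
  Insert 1 (step 2): P = [1] / [6];  Q = [1] / [2]
  Insert 8 (step 3): P = [1, 8] / [6];  Q = [1, 3] / [2]
  Insert 7 (step 4): P = [1, 7] / [6, 8];  Q = [1, 3] / [2, 4]
  Insert 3 (step 5): P = [1, 3] / [6, 7] / [8];  Q = [1, 3] / [2, 4] / [5]
  Insert 5 (step 6): P = [1, 3, 5] / [6, 7] / [8];  Q = [1, 3, 6] / [2, 4] / [5]
  Insert 2 (step 7): P = [1, 2, 5] / [3, 7] / [6] / [8];  Q = [1, 3, 6] / [2, 4] / [5] / [7]
  Insert 4 (step 8): P = [1, 2, 4] / [3, 5] / [6, 7] / [8];  Q = [1, 3, 6] / [2, 4] / [5, 8] / [7]
Final shape: (3, 2, 2, 1).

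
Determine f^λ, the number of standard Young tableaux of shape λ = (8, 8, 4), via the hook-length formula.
# SYT of shape (8, 8, 4) = 2309450

Hook-length formula: f^λ = n! / Π hook(c), product over all cells c of the Young diagram. For λ = (8, 8, 4), n = 20 boxes. Hook lengths by row (left-to-right, top-to-bottom): [10, 9, 8, 7, 5, 4, 3, 2]; [9, 8, 7, 6, 4, 3, 2, 1]; [4, 3, 2, 1]. Product of hooks = 1053455155200. So f^λ = 20! / 1053455155200 = 2432902008176640000 / 1053455155200 = 2309450.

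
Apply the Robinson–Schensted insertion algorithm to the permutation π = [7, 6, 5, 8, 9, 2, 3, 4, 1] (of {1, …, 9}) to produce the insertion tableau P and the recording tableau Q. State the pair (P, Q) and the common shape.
P = [1, 3, 4] / [2, 8, 9] / [5] / [6] / [7];  Q = [1, 4, 5] / [2, 7, 8] / [3] / [6] / [9];  common shape = (3, 3, 1, 1, 1)

Row-insert the values π_1, π_2, … into P one at a time, bumping the leftmost entry strictly greater than the inserted value down to the next row. The recording tableau Q records, in position (i, j), the step at which that cell was added to P.
  Insert 7 (step 1): P = [7];  Q = [1]
  Insert 6 (step 2): P = [6] / [7];  Q = [1] / [2]
  Insert 5 (step 3): P = [5] / [6] / [7];  Q = [1] / [2] / [3]
  Insert 8 (step 4): P = [5, 8] / [6] / [7];  Q = [1, 4] / [2] / [3]
  Insert 9 (step 5): P = [5, 8, 9] / [6] / [7];  Q = [1, 4, 5] / [2] / [3]
  Insert 2 (step 6): P = [2, 8, 9] / [5] / [6] / [7];  Q = [1, 4, 5] / [2] / [3] / [6]
  Insert 3 (step 7): P = [2, 3, 9] / [5, 8] / [6] / [7];  Q = [1, 4, 5] / [2, 7] / [3] / [6]
  Insert 4 (step 8): P = [2, 3, 4] / [5, 8, 9] / [6] / [7];  Q = [1, 4, 5] / [2, 7, 8] / [3] / [6]
  Insert 1 (step 9): P = [1, 3, 4] / [2, 8, 9] / [5] / [6] / [7];  Q = [1, 4, 5] / [2, 7, 8] / [3] / [6] / [9]
Final shape: (3, 3, 1, 1, 1).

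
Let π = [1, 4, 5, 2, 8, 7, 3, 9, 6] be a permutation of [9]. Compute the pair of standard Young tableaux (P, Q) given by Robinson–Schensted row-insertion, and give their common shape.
P = [1, 2, 3, 6, 9] / [4, 5, 7] / [8];  Q = [1, 2, 3, 5, 8] / [4, 6, 9] / [7];  common shape = (5, 3, 1)

Row-insert the values π_1, π_2, … into P one at a time, bumping the leftmost entry strictly greater than the inserted value down to the next row. The recording tableau Q records, in position (i, j), the step at which that cell was added to P.
  Insert 1 (step 1): P = [1];  Q = [1]
  Insert 4 (step 2): P = [1, 4];  Q = [1, 2]
  Insert 5 (step 3): P = [1, 4, 5];  Q = [1, 2, 3]
  Insert 2 (step 4): P = [1, 2, 5] / [4];  Q = [1, 2, 3] / [4]
  Insert 8 (step 5): P = [1, 2, 5, 8] / [4];  Q = [1, 2, 3, 5] / [4]
  Insert 7 (step 6): P = [1, 2, 5, 7] / [4, 8];  Q = [1, 2, 3, 5] / [4, 6]
  Insert 3 (step 7): P = [1, 2, 3, 7] / [4, 5] / [8];  Q = [1, 2, 3, 5] / [4, 6] / [7]
  Insert 9 (step 8): P = [1, 2, 3, 7, 9] / [4, 5] / [8];  Q = [1, 2, 3, 5, 8] / [4, 6] / [7]
  Insert 6 (step 9): P = [1, 2, 3, 6, 9] / [4, 5, 7] / [8];  Q = [1, 2, 3, 5, 8] / [4, 6, 9] / [7]
Final shape: (5, 3, 1).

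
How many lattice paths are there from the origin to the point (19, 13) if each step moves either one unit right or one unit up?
Number of paths = 347373600

A monotone lattice path from (0, 0) to (19, 13) consists of 19 east steps and 13 north steps in some order, so it is determined by which 19 of the 32 steps are east. The count is C(32, 19) = 347373600.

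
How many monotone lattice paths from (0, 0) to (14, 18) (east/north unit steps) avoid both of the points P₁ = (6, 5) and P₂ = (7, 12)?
Number of paths = 297299748

Inclusion–exclusion. Total paths: C(32, 14) = 471435600. Through P₁: C(11, 6)·C(21, 8) = 94012380. Through P₂: C(19, 7)·C(13, 7) = 86465808. Since P₁ is strictly southwest of P₂, a monotone path through both must visit P₁ then P₂; paths through both = C(11, 6)·C(8, 1)·C(13, 7) = 6342336. Avoid both = 471435600 − 94012380 − 86465808 + 6342336 = 297299748.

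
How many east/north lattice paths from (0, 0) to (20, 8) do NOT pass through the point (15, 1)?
Number of paths = 3095433

Total paths from (0, 0) to (20, 8): C(28, 20) = 3108105. Paths through (15, 1): (paths (0, 0) → (15, 1)) × (paths (15, 1) → (20, 8)) = C(16, 15) · C(12, 5) = 16 · 792 = 12672. Avoidance count = 3108105 − 12672 = 3095433.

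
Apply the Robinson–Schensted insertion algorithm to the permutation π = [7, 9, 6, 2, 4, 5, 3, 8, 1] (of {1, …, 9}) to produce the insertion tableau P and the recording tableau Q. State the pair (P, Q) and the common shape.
P = [1, 3, 5, 8] / [2, 9] / [4] / [6] / [7];  Q = [1, 2, 6, 8] / [3, 5] / [4] / [7] / [9];  common shape = (4, 2, 1, 1, 1)

Row-insert the values π_1, π_2, … into P one at a time, bumping the leftmost entry strictly greater than the inserted value down to the next row. The recording tableau Q records, in position (i, j), the step at which that cell was added to P.
  Insert 7 (step 1): P = [7];  Q = [1]
  Insert 9 (step 2): P = [7, 9];  Q = [1, 2]
  Insert 6 (step 3): P = [6, 9] / [7];  Q = [1, 2] / [3]
  Insert 2 (step 4): P = [2, 9] / [6] / [7];  Q = [1, 2] / [3] / [4]
  Insert 4 (step 5): P = [2, 4] / [6, 9] / [7];  Q = [1, 2] / [3, 5] / [4]
  Insert 5 (step 6): P = [2, 4, 5] / [6, 9] / [7];  Q = [1, 2, 6] / [3, 5] / [4]
  Insert 3 (step 7): P = [2, 3, 5] / [4, 9] / [6] / [7];  Q = [1, 2, 6] / [3, 5] / [4] / [7]
  Insert 8 (step 8): P = [2, 3, 5, 8] / [4, 9] / [6] / [7];  Q = [1, 2, 6, 8] / [3, 5] / [4] / [7]
  Insert 1 (step 9): P = [1, 3, 5, 8] / [2, 9] / [4] / [6] / [7];  Q = [1, 2, 6, 8] / [3, 5] / [4] / [7] / [9]
Final shape: (4, 2, 1, 1, 1).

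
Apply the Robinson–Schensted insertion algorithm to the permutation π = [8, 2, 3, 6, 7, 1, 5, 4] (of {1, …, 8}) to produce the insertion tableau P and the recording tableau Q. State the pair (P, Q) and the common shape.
P = [1, 3, 4, 7] / [2, 5] / [6] / [8];  Q = [1, 3, 4, 5] / [2, 7] / [6] / [8];  common shape = (4, 2, 1, 1)

Row-insert the values π_1, π_2, … into P one at a time, bumping the leftmost entry strictly greater than the inserted value down to the next row. The recording tableau Q records, in position (i, j), the step at which that cell was added to P.
  Insert 8 (step 1): P = [8];  Q = [1]
  Insert 2 (step 2): P = [2] / [8];  Q = [1] / [2]
  Insert 3 (step 3): P = [2, 3] / [8];  Q = [1, 3] / [2]
  Insert 6 (step 4): P = [2, 3, 6] / [8];  Q = [1, 3, 4] / [2]
  Insert 7 (step 5): P = [2, 3, 6, 7] / [8];  Q = [1, 3, 4, 5] / [2]
  Insert 1 (step 6): P = [1, 3, 6, 7] / [2] / [8];  Q = [1, 3, 4, 5] / [2] / [6]
  Insert 5 (step 7): P = [1, 3, 5, 7] / [2, 6] / [8];  Q = [1, 3, 4, 5] / [2, 7] / [6]
  Insert 4 (step 8): P = [1, 3, 4, 7] / [2, 5] / [6] / [8];  Q = [1, 3, 4, 5] / [2, 7] / [6] / [8]
Final shape: (4, 2, 1, 1).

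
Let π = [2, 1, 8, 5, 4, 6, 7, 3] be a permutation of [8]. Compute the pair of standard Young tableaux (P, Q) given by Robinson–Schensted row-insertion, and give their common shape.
P = [1, 3, 6, 7] / [2, 4] / [5] / [8];  Q = [1, 3, 6, 7] / [2, 4] / [5] / [8];  common shape = (4, 2, 1, 1)

Row-insert the values π_1, π_2, … into P one at a time, bumping the leftmost entry strictly greater than the inserted value down to the next row. The recording tableau Q records, in position (i, j), the step at which that cell was added to P.
  Insert 2 (step 1): P = [2];  Q = [1]
  Insert 1 (step 2): P = [1] / [2];  Q = [1] / [2]
  Insert 8 (step 3): P = [1, 8] / [2];  Q = [1, 3] / [2]
  Insert 5 (step 4): P = [1, 5] / [2, 8];  Q = [1, 3] / [2, 4]
  Insert 4 (step 5): P = [1, 4] / [2, 5] / [8];  Q = [1, 3] / [2, 4] / [5]
  Insert 6 (step 6): P = [1, 4, 6] / [2, 5] / [8];  Q = [1, 3, 6] / [2, 4] / [5]
  Insert 7 (step 7): P = [1, 4, 6, 7] / [2, 5] / [8];  Q = [1, 3, 6, 7] / [2, 4] / [5]
  Insert 3 (step 8): P = [1, 3, 6, 7] / [2, 4] / [5] / [8];  Q = [1, 3, 6, 7] / [2, 4] / [5] / [8]
Final shape: (4, 2, 1, 1).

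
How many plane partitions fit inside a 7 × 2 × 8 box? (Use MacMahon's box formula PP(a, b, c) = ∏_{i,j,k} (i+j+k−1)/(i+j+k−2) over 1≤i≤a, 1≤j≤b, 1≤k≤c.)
PP(7, 2, 8) = 9202050

Evaluate the triple product over i = 1..7, j = 1..2, k = 1..8. The factors are (2/1) · (3/2) · (4/3) · (5/4) · (6/5) · (7/6) · (8/7) · (9/8) · … (112 factors total). The numerators and denominators telescope so the product is an integer; carrying out the multiplication exactly gives PP(7, 2, 8) = 9202050.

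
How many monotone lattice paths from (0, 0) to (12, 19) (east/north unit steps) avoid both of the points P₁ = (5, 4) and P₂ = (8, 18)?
Number of paths = 112249006

Inclusion–exclusion. Total paths: C(31, 12) = 141120525. Through P₁: C(9, 5)·C(22, 7) = 21488544. Through P₂: C(26, 8)·C(5, 4) = 7811375. Since P₁ is strictly southwest of P₂, a monotone path through both must visit P₁ then P₂; paths through both = C(9, 5)·C(17, 3)·C(5, 4) = 428400. Avoid both = 141120525 − 21488544 − 7811375 + 428400 = 112249006.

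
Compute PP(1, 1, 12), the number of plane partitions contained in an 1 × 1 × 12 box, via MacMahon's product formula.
PP(1, 1, 12) = 13

Evaluate the triple product over i = 1..1, j = 1..1, k = 1..12. The factors are (2/1) · (3/2) · (4/3) · (5/4) · (6/5) · (7/6) · (8/7) · (9/8) · … (12 factors total). The numerators and denominators telescope so the product is an integer; carrying out the multiplication exactly gives PP(1, 1, 12) = 13.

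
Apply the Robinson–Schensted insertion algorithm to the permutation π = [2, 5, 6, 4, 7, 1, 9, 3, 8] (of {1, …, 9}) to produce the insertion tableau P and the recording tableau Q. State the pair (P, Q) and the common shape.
P = [1, 3, 6, 7, 8] / [2, 4, 9] / [5];  Q = [1, 2, 3, 5, 7] / [4, 8, 9] / [6];  common shape = (5, 3, 1)

Row-insert the values π_1, π_2, … into P one at a time, bumping the leftmost entry strictly greater than the inserted value down to the next row. The recording tableau Q records, in position (i, j), the step at which that cell was added to P.
  Insert 2 (step 1): P = [2];  Q = [1]
  Insert 5 (step 2): P = [2, 5];  Q = [1, 2]
  Insert 6 (step 3): P = [2, 5, 6];  Q = [1, 2, 3]
  Insert 4 (step 4): P = [2, 4, 6] / [5];  Q = [1, 2, 3] / [4]
  Insert 7 (step 5): P = [2, 4, 6, 7] / [5];  Q = [1, 2, 3, 5] / [4]
  Insert 1 (step 6): P = [1, 4, 6, 7] / [2] / [5];  Q = [1, 2, 3, 5] / [4] / [6]
  Insert 9 (step 7): P = [1, 4, 6, 7, 9] / [2] / [5];  Q = [1, 2, 3, 5, 7] / [4] / [6]
  Insert 3 (step 8): P = [1, 3, 6, 7, 9] / [2, 4] / [5];  Q = [1, 2, 3, 5, 7] / [4, 8] / [6]
  Insert 8 (step 9): P = [1, 3, 6, 7, 8] / [2, 4, 9] / [5];  Q = [1, 2, 3, 5, 7] / [4, 8, 9] / [6]
Final shape: (5, 3, 1).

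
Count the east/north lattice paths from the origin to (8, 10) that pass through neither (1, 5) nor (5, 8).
Number of paths = 28236

Inclusion–exclusion. Total paths: C(18, 8) = 43758. Through P₁: C(6, 1)·C(12, 7) = 4752. Through P₂: C(13, 5)·C(5, 3) = 12870. Since P₁ is strictly southwest of P₂, a monotone path through both must visit P₁ then P₂; paths through both = C(6, 1)·C(7, 4)·C(5, 3) = 2100. Avoid both = 43758 − 4752 − 12870 + 2100 = 28236.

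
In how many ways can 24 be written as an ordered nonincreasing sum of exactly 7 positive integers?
p(24, 7 parts) = 201

Partitions of n into exactly k parts are in bijection with partitions of n − k into at most k parts (subtract 1 from each part). So p(24, exactly 7) = p(17, parts ≤ 7). Computing via the recurrence p(m, j) = p(m, j−1) + p(m−j, j) gives 201.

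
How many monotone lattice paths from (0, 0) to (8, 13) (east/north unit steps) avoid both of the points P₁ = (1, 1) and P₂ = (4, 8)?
Number of paths = 70584

Inclusion–exclusion. Total paths: C(21, 8) = 203490. Through P₁: C(2, 1)·C(19, 7) = 100776. Through P₂: C(12, 4)·C(9, 4) = 62370. Since P₁ is strictly southwest of P₂, a monotone path through both must visit P₁ then P₂; paths through both = C(2, 1)·C(10, 3)·C(9, 4) = 30240. Avoid both = 203490 − 100776 − 62370 + 30240 = 70584.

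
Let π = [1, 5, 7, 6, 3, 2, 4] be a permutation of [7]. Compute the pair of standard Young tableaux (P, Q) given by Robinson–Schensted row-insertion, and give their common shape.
P = [1, 2, 4] / [3, 6] / [5] / [7];  Q = [1, 2, 3] / [4, 7] / [5] / [6];  common shape = (3, 2, 1, 1)

Row-insert the values π_1, π_2, … into P one at a time, bumping the leftmost entry strictly greater than the inserted value down to the next row. The recording tableau Q records, in position (i, j), the step at which that cell was added to P.
  Insert 1 (step 1): P = [1];  Q = [1]
  Insert 5 (step 2): P = [1, 5];  Q = [1, 2]
  Insert 7 (step 3): P = [1, 5, 7];  Q = [1, 2, 3]
  Insert 6 (step 4): P = [1, 5, 6] / [7];  Q = [1, 2, 3] / [4]
  Insert 3 (step 5): P = [1, 3, 6] / [5] / [7];  Q = [1, 2, 3] / [4] / [5]
  Insert 2 (step 6): P = [1, 2, 6] / [3] / [5] / [7];  Q = [1, 2, 3] / [4] / [5] / [6]
  Insert 4 (step 7): P = [1, 2, 4] / [3, 6] / [5] / [7];  Q = [1, 2, 3] / [4, 7] / [5] / [6]
Final shape: (3, 2, 1, 1).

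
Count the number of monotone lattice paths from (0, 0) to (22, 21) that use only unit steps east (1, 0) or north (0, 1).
Number of paths = 1052049481860

A monotone lattice path from (0, 0) to (22, 21) consists of 22 east steps and 21 north steps in some order, so it is determined by which 22 of the 43 steps are east. The count is C(43, 22) = 1052049481860.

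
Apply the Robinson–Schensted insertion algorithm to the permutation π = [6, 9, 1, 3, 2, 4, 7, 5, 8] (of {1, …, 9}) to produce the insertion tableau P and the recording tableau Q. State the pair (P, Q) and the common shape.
P = [1, 2, 4, 5, 8] / [3, 7] / [6, 9];  Q = [1, 2, 6, 7, 9] / [3, 4] / [5, 8];  common shape = (5, 2, 2)

Row-insert the values π_1, π_2, … into P one at a time, bumping the leftmost entry strictly greater than the inserted value down to the next row. The recording tableau Q records, in position (i, j), the step at which that cell was added to P.
  Insert 6 (step 1): P = [6];  Q = [1]
  Insert 9 (step 2): P = [6, 9];  Q = [1, 2]
  Insert 1 (step 3): P = [1, 9] / [6];  Q = [1, 2] / [3]
  Insert 3 (step 4): P = [1, 3] / [6, 9];  Q = [1, 2] / [3, 4]
  Insert 2 (step 5): P = [1, 2] / [3, 9] / [6];  Q = [1, 2] / [3, 4] / [5]
  Insert 4 (step 6): P = [1, 2, 4] / [3, 9] / [6];  Q = [1, 2, 6] / [3, 4] / [5]
  Insert 7 (step 7): P = [1, 2, 4, 7] / [3, 9] / [6];  Q = [1, 2, 6, 7] / [3, 4] / [5]
  Insert 5 (step 8): P = [1, 2, 4, 5] / [3, 7] / [6, 9];  Q = [1, 2, 6, 7] / [3, 4] / [5, 8]
  Insert 8 (step 9): P = [1, 2, 4, 5, 8] / [3, 7] / [6, 9];  Q = [1, 2, 6, 7, 9] / [3, 4] / [5, 8]
Final shape: (5, 2, 2).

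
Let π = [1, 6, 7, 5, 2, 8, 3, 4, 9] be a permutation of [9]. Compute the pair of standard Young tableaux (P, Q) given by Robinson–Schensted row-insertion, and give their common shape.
P = [1, 2, 3, 4, 9] / [5, 7, 8] / [6];  Q = [1, 2, 3, 6, 9] / [4, 7, 8] / [5];  common shape = (5, 3, 1)

Row-insert the values π_1, π_2, … into P one at a time, bumping the leftmost entry strictly greater than the inserted value down to the next row. The recording tableau Q records, in position (i, j), the step at which that cell was added to P.
  Insert 1 (step 1): P = [1];  Q = [1]
  Insert 6 (step 2): P = [1, 6];  Q = [1, 2]
  Insert 7 (step 3): P = [1, 6, 7];  Q = [1, 2, 3]
  Insert 5 (step 4): P = [1, 5, 7] / [6];  Q = [1, 2, 3] / [4]
  Insert 2 (step 5): P = [1, 2, 7] / [5] / [6];  Q = [1, 2, 3] / [4] / [5]
  Insert 8 (step 6): P = [1, 2, 7, 8] / [5] / [6];  Q = [1, 2, 3, 6] / [4] / [5]
  Insert 3 (step 7): P = [1, 2, 3, 8] / [5, 7] / [6];  Q = [1, 2, 3, 6] / [4, 7] / [5]
  Insert 4 (step 8): P = [1, 2, 3, 4] / [5, 7, 8] / [6];  Q = [1, 2, 3, 6] / [4, 7, 8] / [5]
  Insert 9 (step 9): P = [1, 2, 3, 4, 9] / [5, 7, 8] / [6];  Q = [1, 2, 3, 6, 9] / [4, 7, 8] / [5]
Final shape: (5, 3, 1).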